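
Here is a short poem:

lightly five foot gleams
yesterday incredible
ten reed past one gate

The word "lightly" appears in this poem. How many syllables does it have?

2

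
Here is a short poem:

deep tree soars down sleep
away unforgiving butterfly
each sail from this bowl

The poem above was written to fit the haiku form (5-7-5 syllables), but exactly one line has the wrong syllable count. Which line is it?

Line 1: deep(1) + tree(1) + soars(1) + down(1) + sleep(1) = 5 ✓
Line 2: away(2) + unforgiving(4) + butterfly(3) = 9 (expected 7)
Line 3: each(1) + sail(1) + from(1) + this(1) + bowl(1) = 5 ✓

Line 2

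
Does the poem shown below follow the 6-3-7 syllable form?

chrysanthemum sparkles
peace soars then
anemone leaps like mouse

Line 1: chrysanthemum (4), sparkles (2) → 6 ✓
Line 2: peace (1), soars (1), then (1) → 3 ✓
Line 3: anemone (4), leaps (1), like (1), mouse (1) → 7 ✓

Yes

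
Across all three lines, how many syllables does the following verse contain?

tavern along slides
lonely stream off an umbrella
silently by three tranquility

22

Line 1: tavern (2), along (2), slides (1) → 5
Line 2: lonely (2), stream (1), off (1), an (1), umbrella (3) → 8
Line 3: silently (3), by (1), three (1), tranquility (4) → 9
Total: 5 + 8 + 9 = 22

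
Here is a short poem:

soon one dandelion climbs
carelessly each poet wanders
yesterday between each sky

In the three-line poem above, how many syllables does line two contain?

8

Line two: carelessly(3) + each(1) + poet(2) + wanders(2) = 8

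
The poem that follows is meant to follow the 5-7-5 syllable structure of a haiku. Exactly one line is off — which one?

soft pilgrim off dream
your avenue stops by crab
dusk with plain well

The third line

Line 1: soft (1), pilgrim (2), off (1), dream (1) → 5 ✓
Line 2: your (1), avenue (3), stops (1), by (1), crab (1) → 7 ✓
Line 3: dusk (1), with (1), plain (1), well (1) → 4 (expected 5)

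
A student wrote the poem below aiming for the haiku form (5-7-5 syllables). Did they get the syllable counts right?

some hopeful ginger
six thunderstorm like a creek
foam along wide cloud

Yes

Line 1: some(1) + hopeful(2) + ginger(2) = 5 ✓
Line 2: six(1) + thunderstorm(3) + like(1) + a(1) + creek(1) = 7 ✓
Line 3: foam(1) + along(2) + wide(1) + cloud(1) = 5 ✓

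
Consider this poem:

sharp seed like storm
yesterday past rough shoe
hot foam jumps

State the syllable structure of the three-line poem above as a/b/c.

4/6/3

Line 1: "sharp seed like storm": 1+1+1+1 = 4
Line 2: "yesterday past rough shoe": 3+1+1+1 = 6
Line 3: "hot foam jumps": 1+1+1 = 3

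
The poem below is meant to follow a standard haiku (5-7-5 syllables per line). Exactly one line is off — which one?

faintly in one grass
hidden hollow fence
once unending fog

The second line

Line 1: faintly(2) + in(1) + one(1) + grass(1) = 5 ✓
Line 2: hidden(2) + hollow(2) + fence(1) = 5 (expected 7)
Line 3: once(1) + unending(3) + fog(1) = 5 ✓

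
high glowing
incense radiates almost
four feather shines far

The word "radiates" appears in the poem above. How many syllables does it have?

3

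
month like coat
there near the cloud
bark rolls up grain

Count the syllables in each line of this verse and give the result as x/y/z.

Line 1: month (1), like (1), coat (1) → 3
Line 2: there (1), near (1), the (1), cloud (1) → 4
Line 3: bark (1), rolls (1), up (1), grain (1) → 4

3/4/4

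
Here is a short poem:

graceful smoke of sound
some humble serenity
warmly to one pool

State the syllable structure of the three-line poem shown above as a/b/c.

5/7/5

Line 1: graceful(2) + smoke(1) + of(1) + sound(1) = 5
Line 2: some(1) + humble(2) + serenity(4) = 7
Line 3: warmly(2) + to(1) + one(1) + pool(1) = 5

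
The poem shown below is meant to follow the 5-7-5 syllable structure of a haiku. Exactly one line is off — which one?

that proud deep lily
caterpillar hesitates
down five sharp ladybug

Line 3

Line 1: that (1), proud (1), deep (1), lily (2) → 5 ✓
Line 2: caterpillar (4), hesitates (3) → 7 ✓
Line 3: down (1), five (1), sharp (1), ladybug (3) → 6 (expected 5)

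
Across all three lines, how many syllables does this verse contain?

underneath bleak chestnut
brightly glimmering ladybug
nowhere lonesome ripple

Line 1: underneath (3), bleak (1), chestnut (2) → 6
Line 2: brightly (2), glimmering (3), ladybug (3) → 8
Line 3: nowhere (2), lonesome (2), ripple (2) → 6
Total: 6 + 8 + 6 = 20

20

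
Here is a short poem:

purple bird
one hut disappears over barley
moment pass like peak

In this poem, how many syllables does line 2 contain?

9

Line 2: one (1), hut (1), disappears (3), over (2), barley (2) → 9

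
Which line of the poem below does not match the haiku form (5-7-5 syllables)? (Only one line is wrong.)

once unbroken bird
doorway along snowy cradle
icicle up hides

Line 1: "once unbroken bird": 1+3+1 = 5 ✓
Line 2: "doorway along snowy cradle": 2+2+2+2 = 8 (expected 7)
Line 3: "icicle up hides": 3+1+1 = 5 ✓

The second line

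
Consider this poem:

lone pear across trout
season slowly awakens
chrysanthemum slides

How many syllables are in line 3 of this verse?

Line 3: chrysanthemum (4), slides (1) → 5

5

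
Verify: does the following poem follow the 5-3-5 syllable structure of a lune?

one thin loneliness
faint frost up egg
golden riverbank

Line 1: one(1) + thin(1) + loneliness(3) = 5 ✓
Line 2: faint(1) + frost(1) + up(1) + egg(1) = 4 (expected 3)
Line 3: golden(2) + riverbank(3) = 5 ✓

No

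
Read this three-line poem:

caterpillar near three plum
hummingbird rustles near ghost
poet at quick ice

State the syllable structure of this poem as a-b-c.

Line 1: caterpillar(4) + near(1) + three(1) + plum(1) = 7
Line 2: hummingbird(3) + rustles(2) + near(1) + ghost(1) = 7
Line 3: poet(2) + at(1) + quick(1) + ice(1) = 5

7-7-5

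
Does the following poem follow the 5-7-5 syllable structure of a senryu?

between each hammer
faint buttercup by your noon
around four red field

Line 1: "between each hammer": 2+1+2 = 5 ✓
Line 2: "faint buttercup by your noon": 1+3+1+1+1 = 7 ✓
Line 3: "around four red field": 2+1+1+1 = 5 ✓

Yes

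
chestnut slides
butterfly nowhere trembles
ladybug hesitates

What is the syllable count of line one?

3

Line one: chestnut(2) + slides(1) = 3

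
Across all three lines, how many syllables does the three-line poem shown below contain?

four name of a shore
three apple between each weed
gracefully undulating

19

Line 1: four (1), name (1), of (1), a (1), shore (1) → 5
Line 2: three (1), apple (2), between (2), each (1), weed (1) → 7
Line 3: gracefully (3), undulating (4) → 7
Total: 5 + 7 + 7 = 19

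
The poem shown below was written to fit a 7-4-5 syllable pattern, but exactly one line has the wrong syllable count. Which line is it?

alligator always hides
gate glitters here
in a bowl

Line 3

Line 1: alligator(4) + always(2) + hides(1) = 7 ✓
Line 2: gate(1) + glitters(2) + here(1) = 4 ✓
Line 3: in(1) + a(1) + bowl(1) = 3 (expected 5)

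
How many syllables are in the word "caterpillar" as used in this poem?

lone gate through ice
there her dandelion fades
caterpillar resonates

"caterpillar" has 4 syllables.

4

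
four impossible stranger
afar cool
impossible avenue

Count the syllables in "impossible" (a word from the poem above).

"impossible" has 4 syllables.

4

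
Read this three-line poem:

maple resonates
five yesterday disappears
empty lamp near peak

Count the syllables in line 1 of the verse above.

5

Line 1: maple (2), resonates (3) → 5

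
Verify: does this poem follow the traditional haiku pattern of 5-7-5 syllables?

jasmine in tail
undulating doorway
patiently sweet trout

No

Line 1: jasmine (2), in (1), tail (1) → 4 (expected 5)
Line 2: undulating (4), doorway (2) → 6 (expected 7)
Line 3: patiently (3), sweet (1), trout (1) → 5 ✓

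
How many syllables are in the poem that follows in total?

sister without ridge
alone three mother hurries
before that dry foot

Line 1: "sister without ridge": 2+2+1 = 5
Line 2: "alone three mother hurries": 2+1+2+2 = 7
Line 3: "before that dry foot": 2+1+1+1 = 5
Total: 5 + 7 + 5 = 17

17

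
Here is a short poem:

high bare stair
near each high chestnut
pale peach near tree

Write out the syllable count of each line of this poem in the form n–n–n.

Line 1: high(1) + bare(1) + stair(1) = 3
Line 2: near(1) + each(1) + high(1) + chestnut(2) = 5
Line 3: pale(1) + peach(1) + near(1) + tree(1) = 4

3–5–4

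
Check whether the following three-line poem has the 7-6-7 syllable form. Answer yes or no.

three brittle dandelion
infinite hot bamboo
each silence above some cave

Yes

Line 1: "three brittle dandelion": 1+2+4 = 7 ✓
Line 2: "infinite hot bamboo": 3+1+2 = 6 ✓
Line 3: "each silence above some cave": 1+2+2+1+1 = 7 ✓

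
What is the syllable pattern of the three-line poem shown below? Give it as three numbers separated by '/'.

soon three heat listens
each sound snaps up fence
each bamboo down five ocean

Line 1: soon (1), three (1), heat (1), listens (2) → 5
Line 2: each (1), sound (1), snaps (1), up (1), fence (1) → 5
Line 3: each (1), bamboo (2), down (1), five (1), ocean (2) → 7

5/5/7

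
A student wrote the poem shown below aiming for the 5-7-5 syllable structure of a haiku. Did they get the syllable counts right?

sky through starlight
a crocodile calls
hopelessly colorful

Line 1: sky (1), through (1), starlight (2) → 4 (expected 5)
Line 2: a (1), crocodile (3), calls (1) → 5 (expected 7)
Line 3: hopelessly (3), colorful (3) → 6 (expected 5)

No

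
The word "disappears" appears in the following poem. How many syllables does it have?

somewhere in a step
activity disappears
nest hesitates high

"disappears" has 3 syllables.

3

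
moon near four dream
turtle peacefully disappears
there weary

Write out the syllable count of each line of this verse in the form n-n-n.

Line 1: moon(1) + near(1) + four(1) + dream(1) = 4
Line 2: turtle(2) + peacefully(3) + disappears(3) = 8
Line 3: there(1) + weary(2) = 3

4-8-3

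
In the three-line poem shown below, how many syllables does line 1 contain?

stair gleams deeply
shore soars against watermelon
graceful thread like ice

Line 1: stair (1), gleams (1), deeply (2) → 4

4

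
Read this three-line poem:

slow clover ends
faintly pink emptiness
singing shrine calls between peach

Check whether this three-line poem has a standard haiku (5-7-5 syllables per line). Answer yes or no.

No

Line 1: slow (1), clover (2), ends (1) → 4 (expected 5)
Line 2: faintly (2), pink (1), emptiness (3) → 6 (expected 7)
Line 3: singing (2), shrine (1), calls (1), between (2), peach (1) → 7 (expected 5)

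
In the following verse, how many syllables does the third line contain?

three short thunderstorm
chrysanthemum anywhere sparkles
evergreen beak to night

6

The third line: evergreen(3) + beak(1) + to(1) + night(1) = 6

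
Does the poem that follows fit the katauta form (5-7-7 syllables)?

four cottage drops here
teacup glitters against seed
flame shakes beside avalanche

Line 1: four(1) + cottage(2) + drops(1) + here(1) = 5 ✓
Line 2: teacup(2) + glitters(2) + against(2) + seed(1) = 7 ✓
Line 3: flame(1) + shakes(1) + beside(2) + avalanche(3) = 7 ✓

Yes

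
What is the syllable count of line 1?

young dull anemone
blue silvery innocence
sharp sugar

Line 1: young(1) + dull(1) + anemone(4) = 6

6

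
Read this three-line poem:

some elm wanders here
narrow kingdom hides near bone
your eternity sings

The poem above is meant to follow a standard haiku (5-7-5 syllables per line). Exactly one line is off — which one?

Line 1: some (1), elm (1), wanders (2), here (1) → 5 ✓
Line 2: narrow (2), kingdom (2), hides (1), near (1), bone (1) → 7 ✓
Line 3: your (1), eternity (4), sings (1) → 6 (expected 5)

Line 3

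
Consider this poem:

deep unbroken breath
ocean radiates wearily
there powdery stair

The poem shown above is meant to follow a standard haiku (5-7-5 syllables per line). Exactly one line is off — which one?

Line 2

Line 1: "deep unbroken breath": 1+3+1 = 5 ✓
Line 2: "ocean radiates wearily": 2+3+3 = 8 (expected 7)
Line 3: "there powdery stair": 1+3+1 = 5 ✓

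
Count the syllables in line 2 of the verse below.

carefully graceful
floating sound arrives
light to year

Line 2: floating (2), sound (1), arrives (2) → 5

5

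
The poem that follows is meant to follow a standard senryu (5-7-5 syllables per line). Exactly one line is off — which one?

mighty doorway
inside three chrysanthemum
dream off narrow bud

Line 1

Line 1: mighty (2), doorway (2) → 4 (expected 5)
Line 2: inside (2), three (1), chrysanthemum (4) → 7 ✓
Line 3: dream (1), off (1), narrow (2), bud (1) → 5 ✓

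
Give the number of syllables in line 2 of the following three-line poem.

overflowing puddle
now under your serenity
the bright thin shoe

Line 2: "now under your serenity": 1+2+1+4 = 8

8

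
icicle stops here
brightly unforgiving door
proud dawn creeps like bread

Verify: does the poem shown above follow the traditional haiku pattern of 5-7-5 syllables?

Line 1: icicle (3), stops (1), here (1) → 5 ✓
Line 2: brightly (2), unforgiving (4), door (1) → 7 ✓
Line 3: proud (1), dawn (1), creeps (1), like (1), bread (1) → 5 ✓

Yes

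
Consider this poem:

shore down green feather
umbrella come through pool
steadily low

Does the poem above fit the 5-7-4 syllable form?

Line 1: shore(1) + down(1) + green(1) + feather(2) = 5 ✓
Line 2: umbrella(3) + come(1) + through(1) + pool(1) = 6 (expected 7)
Line 3: steadily(3) + low(1) = 4 ✓

No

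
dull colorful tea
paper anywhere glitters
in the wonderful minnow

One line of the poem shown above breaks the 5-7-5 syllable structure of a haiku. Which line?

The third line

Line 1: dull(1) + colorful(3) + tea(1) = 5 ✓
Line 2: paper(2) + anywhere(3) + glitters(2) = 7 ✓
Line 3: in(1) + the(1) + wonderful(3) + minnow(2) = 7 (expected 5)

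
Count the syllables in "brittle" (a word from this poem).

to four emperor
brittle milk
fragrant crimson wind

2

"brittle" has 2 syllables.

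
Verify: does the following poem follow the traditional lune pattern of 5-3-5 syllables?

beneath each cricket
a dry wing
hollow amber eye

Line 1: "beneath each cricket": 2+1+2 = 5 ✓
Line 2: "a dry wing": 1+1+1 = 3 ✓
Line 3: "hollow amber eye": 2+2+1 = 5 ✓

Yes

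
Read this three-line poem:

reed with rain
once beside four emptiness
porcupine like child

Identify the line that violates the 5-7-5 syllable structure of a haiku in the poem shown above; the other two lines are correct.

Line 1

Line 1: "reed with rain": 1+1+1 = 3 (expected 5)
Line 2: "once beside four emptiness": 1+2+1+3 = 7 ✓
Line 3: "porcupine like child": 3+1+1 = 5 ✓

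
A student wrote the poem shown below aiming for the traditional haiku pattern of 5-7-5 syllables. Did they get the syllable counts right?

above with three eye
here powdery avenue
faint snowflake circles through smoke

No

Line 1: above(2) + with(1) + three(1) + eye(1) = 5 ✓
Line 2: here(1) + powdery(3) + avenue(3) = 7 ✓
Line 3: faint(1) + snowflake(2) + circles(2) + through(1) + smoke(1) = 7 (expected 5)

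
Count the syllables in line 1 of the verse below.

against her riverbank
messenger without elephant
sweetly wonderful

Line 1: "against her riverbank": 2+1+3 = 6

6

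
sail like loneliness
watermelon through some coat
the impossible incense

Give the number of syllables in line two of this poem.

Line two: watermelon (4), through (1), some (1), coat (1) → 7

7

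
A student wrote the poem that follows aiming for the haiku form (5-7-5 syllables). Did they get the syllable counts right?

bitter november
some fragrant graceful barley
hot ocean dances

Line 1: bitter(2) + november(3) = 5 ✓
Line 2: some(1) + fragrant(2) + graceful(2) + barley(2) = 7 ✓
Line 3: hot(1) + ocean(2) + dances(2) = 5 ✓

Yes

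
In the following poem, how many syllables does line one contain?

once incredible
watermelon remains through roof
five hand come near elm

5

Line one: once (1), incredible (4) → 5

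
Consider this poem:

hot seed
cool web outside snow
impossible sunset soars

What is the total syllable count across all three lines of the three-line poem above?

Line 1: "hot seed": 1+1 = 2
Line 2: "cool web outside snow": 1+1+2+1 = 5
Line 3: "impossible sunset soars": 4+2+1 = 7
Total: 2 + 5 + 7 = 14

14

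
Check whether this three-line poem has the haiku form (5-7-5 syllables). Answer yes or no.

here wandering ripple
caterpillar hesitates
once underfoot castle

Line 1: "here wandering ripple": 1+3+2 = 6 (expected 5)
Line 2: "caterpillar hesitates": 4+3 = 7 ✓
Line 3: "once underfoot castle": 1+3+2 = 6 (expected 5)

No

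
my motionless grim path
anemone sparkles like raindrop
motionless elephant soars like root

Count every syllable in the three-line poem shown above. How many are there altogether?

Line 1: my(1) + motionless(3) + grim(1) + path(1) = 6
Line 2: anemone(4) + sparkles(2) + like(1) + raindrop(2) = 9
Line 3: motionless(3) + elephant(3) + soars(1) + like(1) + root(1) = 9
Total: 6 + 9 + 9 = 24

24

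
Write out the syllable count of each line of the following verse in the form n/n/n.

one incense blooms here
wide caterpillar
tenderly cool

5/5/4

Line 1: one (1), incense (2), blooms (1), here (1) → 5
Line 2: wide (1), caterpillar (4) → 5
Line 3: tenderly (3), cool (1) → 4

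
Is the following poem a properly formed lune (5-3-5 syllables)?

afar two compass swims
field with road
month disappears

Line 1: afar (2), two (1), compass (2), swims (1) → 6 (expected 5)
Line 2: field (1), with (1), road (1) → 3 ✓
Line 3: month (1), disappears (3) → 4 (expected 5)

No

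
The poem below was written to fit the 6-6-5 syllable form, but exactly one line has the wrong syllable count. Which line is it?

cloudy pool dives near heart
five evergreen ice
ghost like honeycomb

Line 1: cloudy (2), pool (1), dives (1), near (1), heart (1) → 6 ✓
Line 2: five (1), evergreen (3), ice (1) → 5 (expected 6)
Line 3: ghost (1), like (1), honeycomb (3) → 5 ✓

Line 2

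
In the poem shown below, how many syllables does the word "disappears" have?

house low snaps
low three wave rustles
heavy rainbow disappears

3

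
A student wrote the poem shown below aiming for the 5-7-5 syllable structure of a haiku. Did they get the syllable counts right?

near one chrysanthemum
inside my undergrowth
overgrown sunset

No

Line 1: near (1), one (1), chrysanthemum (4) → 6 (expected 5)
Line 2: inside (2), my (1), undergrowth (3) → 6 (expected 7)
Line 3: overgrown (3), sunset (2) → 5 ✓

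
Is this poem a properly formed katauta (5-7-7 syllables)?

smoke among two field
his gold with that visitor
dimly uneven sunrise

Yes

Line 1: smoke (1), among (2), two (1), field (1) → 5 ✓
Line 2: his (1), gold (1), with (1), that (1), visitor (3) → 7 ✓
Line 3: dimly (2), uneven (3), sunrise (2) → 7 ✓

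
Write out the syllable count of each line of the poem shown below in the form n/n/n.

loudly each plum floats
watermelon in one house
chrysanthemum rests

Line 1: loudly(2) + each(1) + plum(1) + floats(1) = 5
Line 2: watermelon(4) + in(1) + one(1) + house(1) = 7
Line 3: chrysanthemum(4) + rests(1) = 5

5/7/5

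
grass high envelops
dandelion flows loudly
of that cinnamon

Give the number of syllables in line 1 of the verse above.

5

Line 1: grass (1), high (1), envelops (3) → 5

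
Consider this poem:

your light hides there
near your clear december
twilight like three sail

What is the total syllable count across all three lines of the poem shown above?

15

Line 1: your(1) + light(1) + hides(1) + there(1) = 4
Line 2: near(1) + your(1) + clear(1) + december(3) = 6
Line 3: twilight(2) + like(1) + three(1) + sail(1) = 5
Total: 4 + 6 + 5 = 15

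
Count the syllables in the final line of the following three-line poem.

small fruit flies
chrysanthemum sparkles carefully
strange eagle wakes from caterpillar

The final line: strange (1), eagle (2), wakes (1), from (1), caterpillar (4) → 9

9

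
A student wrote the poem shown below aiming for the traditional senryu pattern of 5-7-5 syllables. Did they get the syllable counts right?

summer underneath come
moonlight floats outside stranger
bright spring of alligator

Line 1: "summer underneath come": 2+3+1 = 6 (expected 5)
Line 2: "moonlight floats outside stranger": 2+1+2+2 = 7 ✓
Line 3: "bright spring of alligator": 1+1+1+4 = 7 (expected 5)

No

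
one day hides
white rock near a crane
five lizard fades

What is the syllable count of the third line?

The third line: "five lizard fades": 1+2+1 = 4

4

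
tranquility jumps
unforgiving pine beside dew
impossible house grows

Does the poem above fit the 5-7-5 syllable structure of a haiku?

Line 1: "tranquility jumps": 4+1 = 5 ✓
Line 2: "unforgiving pine beside dew": 4+1+2+1 = 8 (expected 7)
Line 3: "impossible house grows": 4+1+1 = 6 (expected 5)

No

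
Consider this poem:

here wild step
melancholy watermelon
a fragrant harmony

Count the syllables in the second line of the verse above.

The second line: melancholy (4), watermelon (4) → 8

8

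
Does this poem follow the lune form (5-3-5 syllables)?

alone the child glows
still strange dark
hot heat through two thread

Yes

Line 1: alone(2) + the(1) + child(1) + glows(1) = 5 ✓
Line 2: still(1) + strange(1) + dark(1) = 3 ✓
Line 3: hot(1) + heat(1) + through(1) + two(1) + thread(1) = 5 ✓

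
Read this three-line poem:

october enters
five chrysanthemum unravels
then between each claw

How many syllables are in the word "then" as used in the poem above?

1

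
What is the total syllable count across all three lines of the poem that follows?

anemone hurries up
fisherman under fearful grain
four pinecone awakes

Line 1: anemone (4), hurries (2), up (1) → 7
Line 2: fisherman (3), under (2), fearful (2), grain (1) → 8
Line 3: four (1), pinecone (2), awakes (2) → 5
Total: 7 + 8 + 5 = 20

20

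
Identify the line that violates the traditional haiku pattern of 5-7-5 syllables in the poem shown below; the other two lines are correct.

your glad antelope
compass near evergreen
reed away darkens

Line 1: your (1), glad (1), antelope (3) → 5 ✓
Line 2: compass (2), near (1), evergreen (3) → 6 (expected 7)
Line 3: reed (1), away (2), darkens (2) → 5 ✓

Line 2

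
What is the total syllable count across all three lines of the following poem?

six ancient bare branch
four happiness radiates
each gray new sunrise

17

Line 1: six(1) + ancient(2) + bare(1) + branch(1) = 5
Line 2: four(1) + happiness(3) + radiates(3) = 7
Line 3: each(1) + gray(1) + new(1) + sunrise(2) = 5
Total: 5 + 7 + 5 = 17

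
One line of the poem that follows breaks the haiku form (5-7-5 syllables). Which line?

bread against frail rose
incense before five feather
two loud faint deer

Line 3

Line 1: bread (1), against (2), frail (1), rose (1) → 5 ✓
Line 2: incense (2), before (2), five (1), feather (2) → 7 ✓
Line 3: two (1), loud (1), faint (1), deer (1) → 4 (expected 5)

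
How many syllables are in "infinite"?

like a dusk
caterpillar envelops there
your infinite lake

3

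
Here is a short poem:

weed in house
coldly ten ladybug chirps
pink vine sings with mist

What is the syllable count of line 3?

Line 3: pink(1) + vine(1) + sings(1) + with(1) + mist(1) = 5

5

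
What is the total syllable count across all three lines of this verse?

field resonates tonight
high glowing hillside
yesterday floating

16

Line 1: field (1), resonates (3), tonight (2) → 6
Line 2: high (1), glowing (2), hillside (2) → 5
Line 3: yesterday (3), floating (2) → 5
Total: 6 + 5 + 5 = 16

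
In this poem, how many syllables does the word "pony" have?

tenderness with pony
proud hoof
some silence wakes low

2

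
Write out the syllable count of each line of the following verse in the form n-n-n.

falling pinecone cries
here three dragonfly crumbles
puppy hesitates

Line 1: falling (2), pinecone (2), cries (1) → 5
Line 2: here (1), three (1), dragonfly (3), crumbles (2) → 7
Line 3: puppy (2), hesitates (3) → 5

5-7-5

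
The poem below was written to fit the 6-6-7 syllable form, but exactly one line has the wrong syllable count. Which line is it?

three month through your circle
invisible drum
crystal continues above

Line 2

Line 1: three (1), month (1), through (1), your (1), circle (2) → 6 ✓
Line 2: invisible (4), drum (1) → 5 (expected 6)
Line 3: crystal (2), continues (3), above (2) → 7 ✓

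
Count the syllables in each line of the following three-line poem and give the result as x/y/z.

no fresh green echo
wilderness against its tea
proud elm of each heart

5/7/5

Line 1: "no fresh green echo": 1+1+1+2 = 5
Line 2: "wilderness against its tea": 3+2+1+1 = 7
Line 3: "proud elm of each heart": 1+1+1+1+1 = 5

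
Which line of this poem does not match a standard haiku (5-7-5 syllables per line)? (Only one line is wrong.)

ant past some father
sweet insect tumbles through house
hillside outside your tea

The third line

Line 1: ant(1) + past(1) + some(1) + father(2) = 5 ✓
Line 2: sweet(1) + insect(2) + tumbles(2) + through(1) + house(1) = 7 ✓
Line 3: hillside(2) + outside(2) + your(1) + tea(1) = 6 (expected 5)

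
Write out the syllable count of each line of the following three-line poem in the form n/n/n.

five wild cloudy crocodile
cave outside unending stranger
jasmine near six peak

7/8/5

Line 1: "five wild cloudy crocodile": 1+1+2+3 = 7
Line 2: "cave outside unending stranger": 1+2+3+2 = 8
Line 3: "jasmine near six peak": 2+1+1+1 = 5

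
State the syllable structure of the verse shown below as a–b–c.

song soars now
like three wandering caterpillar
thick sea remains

3–9–4

Line 1: "song soars now": 1+1+1 = 3
Line 2: "like three wandering caterpillar": 1+1+3+4 = 9
Line 3: "thick sea remains": 1+1+2 = 4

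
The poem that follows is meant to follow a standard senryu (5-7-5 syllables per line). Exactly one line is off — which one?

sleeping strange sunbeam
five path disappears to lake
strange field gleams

Line 3

Line 1: "sleeping strange sunbeam": 2+1+2 = 5 ✓
Line 2: "five path disappears to lake": 1+1+3+1+1 = 7 ✓
Line 3: "strange field gleams": 1+1+1 = 3 (expected 5)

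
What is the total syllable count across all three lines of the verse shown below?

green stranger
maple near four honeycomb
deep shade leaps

Line 1: green(1) + stranger(2) = 3
Line 2: maple(2) + near(1) + four(1) + honeycomb(3) = 7
Line 3: deep(1) + shade(1) + leaps(1) = 3
Total: 3 + 7 + 3 = 13

13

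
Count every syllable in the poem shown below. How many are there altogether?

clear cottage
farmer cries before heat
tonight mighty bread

14

Line 1: clear (1), cottage (2) → 3
Line 2: farmer (2), cries (1), before (2), heat (1) → 6
Line 3: tonight (2), mighty (2), bread (1) → 5
Total: 3 + 6 + 5 = 14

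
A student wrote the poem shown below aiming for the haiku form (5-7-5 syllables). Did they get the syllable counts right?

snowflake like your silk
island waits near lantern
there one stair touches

No

Line 1: snowflake(2) + like(1) + your(1) + silk(1) = 5 ✓
Line 2: island(2) + waits(1) + near(1) + lantern(2) = 6 (expected 7)
Line 3: there(1) + one(1) + stair(1) + touches(2) = 5 ✓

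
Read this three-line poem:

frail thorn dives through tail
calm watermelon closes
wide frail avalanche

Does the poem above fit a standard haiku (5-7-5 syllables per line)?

Yes

Line 1: frail(1) + thorn(1) + dives(1) + through(1) + tail(1) = 5 ✓
Line 2: calm(1) + watermelon(4) + closes(2) = 7 ✓
Line 3: wide(1) + frail(1) + avalanche(3) = 5 ✓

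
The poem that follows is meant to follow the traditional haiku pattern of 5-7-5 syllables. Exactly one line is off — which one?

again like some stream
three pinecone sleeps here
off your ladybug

Line 1: again (2), like (1), some (1), stream (1) → 5 ✓
Line 2: three (1), pinecone (2), sleeps (1), here (1) → 5 (expected 7)
Line 3: off (1), your (1), ladybug (3) → 5 ✓

Line 2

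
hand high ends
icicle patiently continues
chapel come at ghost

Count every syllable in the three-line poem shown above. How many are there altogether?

Line 1: "hand high ends": 1+1+1 = 3
Line 2: "icicle patiently continues": 3+3+3 = 9
Line 3: "chapel come at ghost": 2+1+1+1 = 5
Total: 3 + 9 + 5 = 17

17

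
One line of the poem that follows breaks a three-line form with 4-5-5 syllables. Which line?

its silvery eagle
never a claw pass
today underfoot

The first line

Line 1: its (1), silvery (3), eagle (2) → 6 (expected 4)
Line 2: never (2), a (1), claw (1), pass (1) → 5 ✓
Line 3: today (2), underfoot (3) → 5 ✓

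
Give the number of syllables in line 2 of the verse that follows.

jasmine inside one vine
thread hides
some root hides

Line 2: "thread hides": 1+1 = 2

2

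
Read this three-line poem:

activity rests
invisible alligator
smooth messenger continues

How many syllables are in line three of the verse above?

Line three: "smooth messenger continues": 1+3+3 = 7

7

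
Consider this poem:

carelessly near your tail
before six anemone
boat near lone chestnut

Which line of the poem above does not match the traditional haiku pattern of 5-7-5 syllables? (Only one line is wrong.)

Line 1: carelessly(3) + near(1) + your(1) + tail(1) = 6 (expected 5)
Line 2: before(2) + six(1) + anemone(4) = 7 ✓
Line 3: boat(1) + near(1) + lone(1) + chestnut(2) = 5 ✓

The first line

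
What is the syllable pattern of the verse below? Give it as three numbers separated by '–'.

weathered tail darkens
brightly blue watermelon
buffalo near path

5–7–5

Line 1: weathered(2) + tail(1) + darkens(2) = 5
Line 2: brightly(2) + blue(1) + watermelon(4) = 7
Line 3: buffalo(3) + near(1) + path(1) = 5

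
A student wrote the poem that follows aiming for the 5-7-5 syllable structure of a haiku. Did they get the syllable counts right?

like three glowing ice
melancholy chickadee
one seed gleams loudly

Yes

Line 1: like (1), three (1), glowing (2), ice (1) → 5 ✓
Line 2: melancholy (4), chickadee (3) → 7 ✓
Line 3: one (1), seed (1), gleams (1), loudly (2) → 5 ✓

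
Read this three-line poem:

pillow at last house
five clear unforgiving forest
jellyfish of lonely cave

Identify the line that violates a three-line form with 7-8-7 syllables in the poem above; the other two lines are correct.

Line 1: pillow (2), at (1), last (1), house (1) → 5 (expected 7)
Line 2: five (1), clear (1), unforgiving (4), forest (2) → 8 ✓
Line 3: jellyfish (3), of (1), lonely (2), cave (1) → 7 ✓

Line 1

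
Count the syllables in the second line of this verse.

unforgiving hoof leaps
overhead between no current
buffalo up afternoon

The second line: "overhead between no current": 3+2+1+2 = 8

8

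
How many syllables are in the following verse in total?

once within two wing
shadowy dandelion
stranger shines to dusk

Line 1: once(1) + within(2) + two(1) + wing(1) = 5
Line 2: shadowy(3) + dandelion(4) = 7
Line 3: stranger(2) + shines(1) + to(1) + dusk(1) = 5
Total: 5 + 7 + 5 = 17

17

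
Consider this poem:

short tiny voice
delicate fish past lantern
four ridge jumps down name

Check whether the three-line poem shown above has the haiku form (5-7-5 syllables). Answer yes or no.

No

Line 1: short(1) + tiny(2) + voice(1) = 4 (expected 5)
Line 2: delicate(3) + fish(1) + past(1) + lantern(2) = 7 ✓
Line 3: four(1) + ridge(1) + jumps(1) + down(1) + name(1) = 5 ✓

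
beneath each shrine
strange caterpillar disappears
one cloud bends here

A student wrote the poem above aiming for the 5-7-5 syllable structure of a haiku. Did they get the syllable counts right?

No

Line 1: beneath (2), each (1), shrine (1) → 4 (expected 5)
Line 2: strange (1), caterpillar (4), disappears (3) → 8 (expected 7)
Line 3: one (1), cloud (1), bends (1), here (1) → 4 (expected 5)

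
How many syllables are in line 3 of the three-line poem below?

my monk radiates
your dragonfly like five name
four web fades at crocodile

Line 3: "four web fades at crocodile": 1+1+1+1+3 = 7

7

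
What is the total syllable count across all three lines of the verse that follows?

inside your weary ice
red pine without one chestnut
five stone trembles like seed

19

Line 1: inside(2) + your(1) + weary(2) + ice(1) = 6
Line 2: red(1) + pine(1) + without(2) + one(1) + chestnut(2) = 7
Line 3: five(1) + stone(1) + trembles(2) + like(1) + seed(1) = 6
Total: 6 + 7 + 6 = 19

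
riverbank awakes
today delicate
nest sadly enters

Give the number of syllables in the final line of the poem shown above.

5

The final line: nest (1), sadly (2), enters (2) → 5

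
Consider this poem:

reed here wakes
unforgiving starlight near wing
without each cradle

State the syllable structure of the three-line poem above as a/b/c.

3/8/5

Line 1: reed(1) + here(1) + wakes(1) = 3
Line 2: unforgiving(4) + starlight(2) + near(1) + wing(1) = 8
Line 3: without(2) + each(1) + cradle(2) = 5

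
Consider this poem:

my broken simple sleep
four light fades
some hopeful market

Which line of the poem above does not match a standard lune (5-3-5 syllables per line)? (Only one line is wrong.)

The first line

Line 1: my(1) + broken(2) + simple(2) + sleep(1) = 6 (expected 5)
Line 2: four(1) + light(1) + fades(1) = 3 ✓
Line 3: some(1) + hopeful(2) + market(2) = 5 ✓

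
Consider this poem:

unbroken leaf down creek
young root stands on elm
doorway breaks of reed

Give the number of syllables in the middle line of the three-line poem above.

5

The middle line: young(1) + root(1) + stands(1) + on(1) + elm(1) = 5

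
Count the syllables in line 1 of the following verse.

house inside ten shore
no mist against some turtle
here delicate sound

5

Line 1: house (1), inside (2), ten (1), shore (1) → 5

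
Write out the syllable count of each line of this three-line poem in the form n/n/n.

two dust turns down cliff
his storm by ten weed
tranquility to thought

Line 1: two(1) + dust(1) + turns(1) + down(1) + cliff(1) = 5
Line 2: his(1) + storm(1) + by(1) + ten(1) + weed(1) = 5
Line 3: tranquility(4) + to(1) + thought(1) = 6

5/5/6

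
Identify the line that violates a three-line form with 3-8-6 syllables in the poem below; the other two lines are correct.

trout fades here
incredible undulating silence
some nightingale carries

The second line

Line 1: trout(1) + fades(1) + here(1) = 3 ✓
Line 2: incredible(4) + undulating(4) + silence(2) = 10 (expected 8)
Line 3: some(1) + nightingale(3) + carries(2) = 6 ✓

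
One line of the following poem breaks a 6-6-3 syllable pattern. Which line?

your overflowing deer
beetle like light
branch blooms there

Line 1: "your overflowing deer": 1+4+1 = 6 ✓
Line 2: "beetle like light": 2+1+1 = 4 (expected 6)
Line 3: "branch blooms there": 1+1+1 = 3 ✓

Line 2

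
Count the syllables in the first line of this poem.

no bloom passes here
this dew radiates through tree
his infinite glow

The first line: "no bloom passes here": 1+1+2+1 = 5

5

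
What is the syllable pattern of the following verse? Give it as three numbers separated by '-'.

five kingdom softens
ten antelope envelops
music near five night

5-7-5

Line 1: "five kingdom softens": 1+2+2 = 5
Line 2: "ten antelope envelops": 1+3+3 = 7
Line 3: "music near five night": 2+1+1+1 = 5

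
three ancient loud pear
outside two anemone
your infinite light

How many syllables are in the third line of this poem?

5

The third line: "your infinite light": 1+3+1 = 5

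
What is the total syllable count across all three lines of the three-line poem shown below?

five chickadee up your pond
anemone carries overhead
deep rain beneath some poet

Line 1: five (1), chickadee (3), up (1), your (1), pond (1) → 7
Line 2: anemone (4), carries (2), overhead (3) → 9
Line 3: deep (1), rain (1), beneath (2), some (1), poet (2) → 7
Total: 7 + 9 + 7 = 23

23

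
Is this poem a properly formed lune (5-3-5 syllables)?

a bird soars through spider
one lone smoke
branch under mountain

Line 1: "a bird soars through spider": 1+1+1+1+2 = 6 (expected 5)
Line 2: "one lone smoke": 1+1+1 = 3 ✓
Line 3: "branch under mountain": 1+2+2 = 5 ✓

No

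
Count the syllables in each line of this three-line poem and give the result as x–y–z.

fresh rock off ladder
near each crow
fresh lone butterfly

5–3–5

Line 1: fresh(1) + rock(1) + off(1) + ladder(2) = 5
Line 2: near(1) + each(1) + crow(1) = 3
Line 3: fresh(1) + lone(1) + butterfly(3) = 5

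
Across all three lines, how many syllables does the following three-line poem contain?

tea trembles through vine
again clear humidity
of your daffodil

17

Line 1: tea (1), trembles (2), through (1), vine (1) → 5
Line 2: again (2), clear (1), humidity (4) → 7
Line 3: of (1), your (1), daffodil (3) → 5
Total: 5 + 7 + 5 = 17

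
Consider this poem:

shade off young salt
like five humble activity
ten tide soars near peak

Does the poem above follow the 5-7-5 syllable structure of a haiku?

No

Line 1: shade (1), off (1), young (1), salt (1) → 4 (expected 5)
Line 2: like (1), five (1), humble (2), activity (4) → 8 (expected 7)
Line 3: ten (1), tide (1), soars (1), near (1), peak (1) → 5 ✓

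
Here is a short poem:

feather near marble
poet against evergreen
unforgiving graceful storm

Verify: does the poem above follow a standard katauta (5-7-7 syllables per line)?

Yes

Line 1: feather (2), near (1), marble (2) → 5 ✓
Line 2: poet (2), against (2), evergreen (3) → 7 ✓
Line 3: unforgiving (4), graceful (2), storm (1) → 7 ✓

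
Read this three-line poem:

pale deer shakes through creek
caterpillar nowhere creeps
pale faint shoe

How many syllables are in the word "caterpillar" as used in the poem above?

"caterpillar" has 4 syllables.

4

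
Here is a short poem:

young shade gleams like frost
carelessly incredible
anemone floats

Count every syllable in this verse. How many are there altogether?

17

Line 1: "young shade gleams like frost": 1+1+1+1+1 = 5
Line 2: "carelessly incredible": 3+4 = 7
Line 3: "anemone floats": 4+1 = 5
Total: 5 + 7 + 5 = 17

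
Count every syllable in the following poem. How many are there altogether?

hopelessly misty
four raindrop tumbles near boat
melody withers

Line 1: hopelessly (3), misty (2) → 5
Line 2: four (1), raindrop (2), tumbles (2), near (1), boat (1) → 7
Line 3: melody (3), withers (2) → 5
Total: 5 + 7 + 5 = 17

17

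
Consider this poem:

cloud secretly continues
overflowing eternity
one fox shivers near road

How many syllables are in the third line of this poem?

The third line: one (1), fox (1), shivers (2), near (1), road (1) → 6

6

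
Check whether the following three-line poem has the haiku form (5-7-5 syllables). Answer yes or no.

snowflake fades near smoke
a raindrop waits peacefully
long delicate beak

Line 1: snowflake (2), fades (1), near (1), smoke (1) → 5 ✓
Line 2: a (1), raindrop (2), waits (1), peacefully (3) → 7 ✓
Line 3: long (1), delicate (3), beak (1) → 5 ✓

Yes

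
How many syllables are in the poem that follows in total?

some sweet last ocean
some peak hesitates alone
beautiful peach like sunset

Line 1: some (1), sweet (1), last (1), ocean (2) → 5
Line 2: some (1), peak (1), hesitates (3), alone (2) → 7
Line 3: beautiful (3), peach (1), like (1), sunset (2) → 7
Total: 5 + 7 + 7 = 19

19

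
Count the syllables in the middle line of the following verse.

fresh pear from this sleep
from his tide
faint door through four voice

The middle line: from (1), his (1), tide (1) → 3

3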